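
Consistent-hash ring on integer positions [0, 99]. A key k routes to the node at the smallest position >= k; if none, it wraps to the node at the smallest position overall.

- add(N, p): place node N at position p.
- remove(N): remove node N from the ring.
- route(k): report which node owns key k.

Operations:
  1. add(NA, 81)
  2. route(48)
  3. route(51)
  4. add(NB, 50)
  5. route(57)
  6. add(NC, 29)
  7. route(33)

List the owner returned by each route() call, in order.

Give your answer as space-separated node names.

Answer: NA NA NA NB

Derivation:
Op 1: add NA@81 -> ring=[81:NA]
Op 2: route key 48: smallest pos >= 48 is 81 -> NA
Op 3: route key 51: smallest pos >= 51 is 81 -> NA
Op 4: add NB@50 -> ring=[50:NB,81:NA]
Op 5: route key 57: smallest pos >= 57 is 81 -> NA
Op 6: add NC@29 -> ring=[29:NC,50:NB,81:NA]
Op 7: route key 33: smallest pos >= 33 is 50 -> NB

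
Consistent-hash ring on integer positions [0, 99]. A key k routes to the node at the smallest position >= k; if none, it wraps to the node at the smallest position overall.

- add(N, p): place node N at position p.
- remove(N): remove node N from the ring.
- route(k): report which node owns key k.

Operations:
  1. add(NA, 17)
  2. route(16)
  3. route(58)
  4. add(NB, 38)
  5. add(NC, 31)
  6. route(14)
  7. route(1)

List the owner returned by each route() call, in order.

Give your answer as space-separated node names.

Answer: NA NA NA NA

Derivation:
Op 1: add NA@17 -> ring=[17:NA]
Op 2: route key 16: smallest pos >= 16 is 17 -> NA
Op 3: route key 58: none >= 58, wrap to smallest pos 17 -> NA
Op 4: add NB@38 -> ring=[17:NA,38:NB]
Op 5: add NC@31 -> ring=[17:NA,31:NC,38:NB]
Op 6: route key 14: smallest pos >= 14 is 17 -> NA
Op 7: route key 1: smallest pos >= 1 is 17 -> NA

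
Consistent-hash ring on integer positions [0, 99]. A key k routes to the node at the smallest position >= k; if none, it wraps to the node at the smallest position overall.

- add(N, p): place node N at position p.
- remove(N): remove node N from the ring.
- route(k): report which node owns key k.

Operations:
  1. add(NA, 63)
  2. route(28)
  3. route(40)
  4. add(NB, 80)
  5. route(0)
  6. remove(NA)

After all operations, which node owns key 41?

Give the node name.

Answer: NB

Derivation:
Op 1: add NA@63 -> ring=[63:NA]
Op 2: route key 28: smallest pos >= 28 is 63 -> NA
Op 3: route key 40: smallest pos >= 40 is 63 -> NA
Op 4: add NB@80 -> ring=[63:NA,80:NB]
Op 5: route key 0: smallest pos >= 0 is 63 -> NA
Op 6: remove NA -> ring=[80:NB]
Final route key 41: smallest pos >= 41 is 80 -> NB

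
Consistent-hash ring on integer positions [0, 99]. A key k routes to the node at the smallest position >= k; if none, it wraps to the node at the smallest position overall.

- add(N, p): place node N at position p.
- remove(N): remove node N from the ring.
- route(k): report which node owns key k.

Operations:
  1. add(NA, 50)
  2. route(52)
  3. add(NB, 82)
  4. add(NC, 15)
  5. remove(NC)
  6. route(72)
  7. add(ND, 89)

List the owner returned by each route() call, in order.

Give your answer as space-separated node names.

Op 1: add NA@50 -> ring=[50:NA]
Op 2: route key 52: none >= 52, wrap to smallest pos 50 -> NA
Op 3: add NB@82 -> ring=[50:NA,82:NB]
Op 4: add NC@15 -> ring=[15:NC,50:NA,82:NB]
Op 5: remove NC -> ring=[50:NA,82:NB]
Op 6: route key 72: smallest pos >= 72 is 82 -> NB
Op 7: add ND@89 -> ring=[50:NA,82:NB,89:ND]

Answer: NA NB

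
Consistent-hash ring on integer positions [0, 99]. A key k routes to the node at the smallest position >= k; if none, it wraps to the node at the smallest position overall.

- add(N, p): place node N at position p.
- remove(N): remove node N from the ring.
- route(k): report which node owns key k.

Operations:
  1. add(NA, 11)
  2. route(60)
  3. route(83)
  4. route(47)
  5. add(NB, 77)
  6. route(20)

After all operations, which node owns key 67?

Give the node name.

Op 1: add NA@11 -> ring=[11:NA]
Op 2: route key 60: none >= 60, wrap to smallest pos 11 -> NA
Op 3: route key 83: none >= 83, wrap to smallest pos 11 -> NA
Op 4: route key 47: none >= 47, wrap to smallest pos 11 -> NA
Op 5: add NB@77 -> ring=[11:NA,77:NB]
Op 6: route key 20: smallest pos >= 20 is 77 -> NB
Final route key 67: smallest pos >= 67 is 77 -> NB

Answer: NB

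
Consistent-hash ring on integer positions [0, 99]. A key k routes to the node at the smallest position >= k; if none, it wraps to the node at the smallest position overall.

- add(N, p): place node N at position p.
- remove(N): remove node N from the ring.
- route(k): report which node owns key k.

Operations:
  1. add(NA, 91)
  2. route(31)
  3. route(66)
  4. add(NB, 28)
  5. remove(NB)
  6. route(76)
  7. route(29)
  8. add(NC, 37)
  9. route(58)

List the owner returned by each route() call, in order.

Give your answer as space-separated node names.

Answer: NA NA NA NA NA

Derivation:
Op 1: add NA@91 -> ring=[91:NA]
Op 2: route key 31: smallest pos >= 31 is 91 -> NA
Op 3: route key 66: smallest pos >= 66 is 91 -> NA
Op 4: add NB@28 -> ring=[28:NB,91:NA]
Op 5: remove NB -> ring=[91:NA]
Op 6: route key 76: smallest pos >= 76 is 91 -> NA
Op 7: route key 29: smallest pos >= 29 is 91 -> NA
Op 8: add NC@37 -> ring=[37:NC,91:NA]
Op 9: route key 58: smallest pos >= 58 is 91 -> NA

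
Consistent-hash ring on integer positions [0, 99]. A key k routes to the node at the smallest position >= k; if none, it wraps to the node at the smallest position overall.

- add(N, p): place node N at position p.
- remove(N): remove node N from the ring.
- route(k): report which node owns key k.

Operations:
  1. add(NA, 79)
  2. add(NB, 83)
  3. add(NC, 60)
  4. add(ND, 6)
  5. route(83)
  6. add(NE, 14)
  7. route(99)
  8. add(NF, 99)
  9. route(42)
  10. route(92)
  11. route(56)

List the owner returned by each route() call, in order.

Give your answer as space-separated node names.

Op 1: add NA@79 -> ring=[79:NA]
Op 2: add NB@83 -> ring=[79:NA,83:NB]
Op 3: add NC@60 -> ring=[60:NC,79:NA,83:NB]
Op 4: add ND@6 -> ring=[6:ND,60:NC,79:NA,83:NB]
Op 5: route key 83: smallest pos >= 83 is 83 -> NB
Op 6: add NE@14 -> ring=[6:ND,14:NE,60:NC,79:NA,83:NB]
Op 7: route key 99: none >= 99, wrap to smallest pos 6 -> ND
Op 8: add NF@99 -> ring=[6:ND,14:NE,60:NC,79:NA,83:NB,99:NF]
Op 9: route key 42: smallest pos >= 42 is 60 -> NC
Op 10: route key 92: smallest pos >= 92 is 99 -> NF
Op 11: route key 56: smallest pos >= 56 is 60 -> NC

Answer: NB ND NC NF NC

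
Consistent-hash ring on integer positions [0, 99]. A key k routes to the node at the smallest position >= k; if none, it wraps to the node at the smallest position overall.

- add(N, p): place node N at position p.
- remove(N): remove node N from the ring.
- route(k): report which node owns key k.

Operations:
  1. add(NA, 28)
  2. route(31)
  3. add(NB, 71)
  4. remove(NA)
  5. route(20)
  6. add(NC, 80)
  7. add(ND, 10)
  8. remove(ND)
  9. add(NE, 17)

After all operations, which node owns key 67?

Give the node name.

Op 1: add NA@28 -> ring=[28:NA]
Op 2: route key 31: none >= 31, wrap to smallest pos 28 -> NA
Op 3: add NB@71 -> ring=[28:NA,71:NB]
Op 4: remove NA -> ring=[71:NB]
Op 5: route key 20: smallest pos >= 20 is 71 -> NB
Op 6: add NC@80 -> ring=[71:NB,80:NC]
Op 7: add ND@10 -> ring=[10:ND,71:NB,80:NC]
Op 8: remove ND -> ring=[71:NB,80:NC]
Op 9: add NE@17 -> ring=[17:NE,71:NB,80:NC]
Final route key 67: smallest pos >= 67 is 71 -> NB

Answer: NB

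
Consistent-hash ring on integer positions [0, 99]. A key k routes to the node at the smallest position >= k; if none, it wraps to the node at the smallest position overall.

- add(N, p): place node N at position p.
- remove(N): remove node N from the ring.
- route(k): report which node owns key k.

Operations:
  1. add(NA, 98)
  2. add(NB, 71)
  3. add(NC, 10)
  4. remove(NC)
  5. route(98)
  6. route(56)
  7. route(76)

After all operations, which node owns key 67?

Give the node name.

Op 1: add NA@98 -> ring=[98:NA]
Op 2: add NB@71 -> ring=[71:NB,98:NA]
Op 3: add NC@10 -> ring=[10:NC,71:NB,98:NA]
Op 4: remove NC -> ring=[71:NB,98:NA]
Op 5: route key 98: smallest pos >= 98 is 98 -> NA
Op 6: route key 56: smallest pos >= 56 is 71 -> NB
Op 7: route key 76: smallest pos >= 76 is 98 -> NA
Final route key 67: smallest pos >= 67 is 71 -> NB

Answer: NB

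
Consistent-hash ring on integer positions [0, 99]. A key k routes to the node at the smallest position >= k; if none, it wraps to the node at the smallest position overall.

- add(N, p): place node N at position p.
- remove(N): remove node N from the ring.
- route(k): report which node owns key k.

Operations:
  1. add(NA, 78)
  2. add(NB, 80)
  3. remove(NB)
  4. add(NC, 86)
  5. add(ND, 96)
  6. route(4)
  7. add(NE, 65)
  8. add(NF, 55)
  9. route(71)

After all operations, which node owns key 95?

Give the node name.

Answer: ND

Derivation:
Op 1: add NA@78 -> ring=[78:NA]
Op 2: add NB@80 -> ring=[78:NA,80:NB]
Op 3: remove NB -> ring=[78:NA]
Op 4: add NC@86 -> ring=[78:NA,86:NC]
Op 5: add ND@96 -> ring=[78:NA,86:NC,96:ND]
Op 6: route key 4: smallest pos >= 4 is 78 -> NA
Op 7: add NE@65 -> ring=[65:NE,78:NA,86:NC,96:ND]
Op 8: add NF@55 -> ring=[55:NF,65:NE,78:NA,86:NC,96:ND]
Op 9: route key 71: smallest pos >= 71 is 78 -> NA
Final route key 95: smallest pos >= 95 is 96 -> ND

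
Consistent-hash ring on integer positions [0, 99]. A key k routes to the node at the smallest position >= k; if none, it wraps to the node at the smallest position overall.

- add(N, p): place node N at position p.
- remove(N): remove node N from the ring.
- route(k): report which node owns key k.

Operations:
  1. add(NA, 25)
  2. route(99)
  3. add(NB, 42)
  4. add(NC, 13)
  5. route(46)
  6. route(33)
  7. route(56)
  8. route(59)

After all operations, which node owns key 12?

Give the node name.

Op 1: add NA@25 -> ring=[25:NA]
Op 2: route key 99: none >= 99, wrap to smallest pos 25 -> NA
Op 3: add NB@42 -> ring=[25:NA,42:NB]
Op 4: add NC@13 -> ring=[13:NC,25:NA,42:NB]
Op 5: route key 46: none >= 46, wrap to smallest pos 13 -> NC
Op 6: route key 33: smallest pos >= 33 is 42 -> NB
Op 7: route key 56: none >= 56, wrap to smallest pos 13 -> NC
Op 8: route key 59: none >= 59, wrap to smallest pos 13 -> NC
Final route key 12: smallest pos >= 12 is 13 -> NC

Answer: NC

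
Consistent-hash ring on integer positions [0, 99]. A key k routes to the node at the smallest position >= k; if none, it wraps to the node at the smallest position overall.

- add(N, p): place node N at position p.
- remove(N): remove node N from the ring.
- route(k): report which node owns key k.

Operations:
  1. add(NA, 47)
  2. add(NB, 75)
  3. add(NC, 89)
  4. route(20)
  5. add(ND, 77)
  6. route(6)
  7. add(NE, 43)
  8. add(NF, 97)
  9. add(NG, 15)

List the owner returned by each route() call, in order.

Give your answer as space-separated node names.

Op 1: add NA@47 -> ring=[47:NA]
Op 2: add NB@75 -> ring=[47:NA,75:NB]
Op 3: add NC@89 -> ring=[47:NA,75:NB,89:NC]
Op 4: route key 20: smallest pos >= 20 is 47 -> NA
Op 5: add ND@77 -> ring=[47:NA,75:NB,77:ND,89:NC]
Op 6: route key 6: smallest pos >= 6 is 47 -> NA
Op 7: add NE@43 -> ring=[43:NE,47:NA,75:NB,77:ND,89:NC]
Op 8: add NF@97 -> ring=[43:NE,47:NA,75:NB,77:ND,89:NC,97:NF]
Op 9: add NG@15 -> ring=[15:NG,43:NE,47:NA,75:NB,77:ND,89:NC,97:NF]

Answer: NA NA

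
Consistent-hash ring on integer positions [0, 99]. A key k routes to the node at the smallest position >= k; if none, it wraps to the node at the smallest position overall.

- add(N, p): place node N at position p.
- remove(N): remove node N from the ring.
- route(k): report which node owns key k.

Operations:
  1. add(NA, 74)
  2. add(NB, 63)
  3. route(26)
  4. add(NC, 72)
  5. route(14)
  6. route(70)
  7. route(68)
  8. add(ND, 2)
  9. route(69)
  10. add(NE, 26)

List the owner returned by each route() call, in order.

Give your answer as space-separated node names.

Answer: NB NB NC NC NC

Derivation:
Op 1: add NA@74 -> ring=[74:NA]
Op 2: add NB@63 -> ring=[63:NB,74:NA]
Op 3: route key 26: smallest pos >= 26 is 63 -> NB
Op 4: add NC@72 -> ring=[63:NB,72:NC,74:NA]
Op 5: route key 14: smallest pos >= 14 is 63 -> NB
Op 6: route key 70: smallest pos >= 70 is 72 -> NC
Op 7: route key 68: smallest pos >= 68 is 72 -> NC
Op 8: add ND@2 -> ring=[2:ND,63:NB,72:NC,74:NA]
Op 9: route key 69: smallest pos >= 69 is 72 -> NC
Op 10: add NE@26 -> ring=[2:ND,26:NE,63:NB,72:NC,74:NA]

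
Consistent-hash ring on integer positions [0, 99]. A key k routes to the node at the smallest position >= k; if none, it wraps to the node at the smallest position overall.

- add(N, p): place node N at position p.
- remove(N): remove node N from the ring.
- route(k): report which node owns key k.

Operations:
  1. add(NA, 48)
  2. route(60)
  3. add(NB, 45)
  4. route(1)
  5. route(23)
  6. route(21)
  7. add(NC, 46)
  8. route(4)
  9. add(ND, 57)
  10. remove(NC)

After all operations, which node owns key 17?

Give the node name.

Op 1: add NA@48 -> ring=[48:NA]
Op 2: route key 60: none >= 60, wrap to smallest pos 48 -> NA
Op 3: add NB@45 -> ring=[45:NB,48:NA]
Op 4: route key 1: smallest pos >= 1 is 45 -> NB
Op 5: route key 23: smallest pos >= 23 is 45 -> NB
Op 6: route key 21: smallest pos >= 21 is 45 -> NB
Op 7: add NC@46 -> ring=[45:NB,46:NC,48:NA]
Op 8: route key 4: smallest pos >= 4 is 45 -> NB
Op 9: add ND@57 -> ring=[45:NB,46:NC,48:NA,57:ND]
Op 10: remove NC -> ring=[45:NB,48:NA,57:ND]
Final route key 17: smallest pos >= 17 is 45 -> NB

Answer: NB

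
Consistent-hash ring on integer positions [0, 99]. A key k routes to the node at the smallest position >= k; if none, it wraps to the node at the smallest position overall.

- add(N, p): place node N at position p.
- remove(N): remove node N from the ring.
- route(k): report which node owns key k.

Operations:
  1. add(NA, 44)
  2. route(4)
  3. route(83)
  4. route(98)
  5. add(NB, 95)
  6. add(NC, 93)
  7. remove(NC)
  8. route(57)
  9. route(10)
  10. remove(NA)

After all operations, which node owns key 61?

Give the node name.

Op 1: add NA@44 -> ring=[44:NA]
Op 2: route key 4: smallest pos >= 4 is 44 -> NA
Op 3: route key 83: none >= 83, wrap to smallest pos 44 -> NA
Op 4: route key 98: none >= 98, wrap to smallest pos 44 -> NA
Op 5: add NB@95 -> ring=[44:NA,95:NB]
Op 6: add NC@93 -> ring=[44:NA,93:NC,95:NB]
Op 7: remove NC -> ring=[44:NA,95:NB]
Op 8: route key 57: smallest pos >= 57 is 95 -> NB
Op 9: route key 10: smallest pos >= 10 is 44 -> NA
Op 10: remove NA -> ring=[95:NB]
Final route key 61: smallest pos >= 61 is 95 -> NB

Answer: NB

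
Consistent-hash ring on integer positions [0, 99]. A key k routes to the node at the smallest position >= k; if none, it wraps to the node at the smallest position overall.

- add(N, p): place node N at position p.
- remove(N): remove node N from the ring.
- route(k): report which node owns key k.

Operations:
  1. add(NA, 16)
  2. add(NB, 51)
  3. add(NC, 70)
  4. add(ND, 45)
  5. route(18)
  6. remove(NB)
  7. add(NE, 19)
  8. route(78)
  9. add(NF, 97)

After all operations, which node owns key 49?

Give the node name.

Answer: NC

Derivation:
Op 1: add NA@16 -> ring=[16:NA]
Op 2: add NB@51 -> ring=[16:NA,51:NB]
Op 3: add NC@70 -> ring=[16:NA,51:NB,70:NC]
Op 4: add ND@45 -> ring=[16:NA,45:ND,51:NB,70:NC]
Op 5: route key 18: smallest pos >= 18 is 45 -> ND
Op 6: remove NB -> ring=[16:NA,45:ND,70:NC]
Op 7: add NE@19 -> ring=[16:NA,19:NE,45:ND,70:NC]
Op 8: route key 78: none >= 78, wrap to smallest pos 16 -> NA
Op 9: add NF@97 -> ring=[16:NA,19:NE,45:ND,70:NC,97:NF]
Final route key 49: smallest pos >= 49 is 70 -> NC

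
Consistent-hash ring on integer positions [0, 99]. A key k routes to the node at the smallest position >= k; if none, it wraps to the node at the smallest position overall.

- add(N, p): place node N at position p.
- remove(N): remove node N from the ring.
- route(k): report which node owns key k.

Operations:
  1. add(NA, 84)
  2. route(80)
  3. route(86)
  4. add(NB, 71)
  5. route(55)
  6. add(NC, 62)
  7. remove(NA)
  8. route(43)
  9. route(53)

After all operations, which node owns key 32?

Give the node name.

Op 1: add NA@84 -> ring=[84:NA]
Op 2: route key 80: smallest pos >= 80 is 84 -> NA
Op 3: route key 86: none >= 86, wrap to smallest pos 84 -> NA
Op 4: add NB@71 -> ring=[71:NB,84:NA]
Op 5: route key 55: smallest pos >= 55 is 71 -> NB
Op 6: add NC@62 -> ring=[62:NC,71:NB,84:NA]
Op 7: remove NA -> ring=[62:NC,71:NB]
Op 8: route key 43: smallest pos >= 43 is 62 -> NC
Op 9: route key 53: smallest pos >= 53 is 62 -> NC
Final route key 32: smallest pos >= 32 is 62 -> NC

Answer: NC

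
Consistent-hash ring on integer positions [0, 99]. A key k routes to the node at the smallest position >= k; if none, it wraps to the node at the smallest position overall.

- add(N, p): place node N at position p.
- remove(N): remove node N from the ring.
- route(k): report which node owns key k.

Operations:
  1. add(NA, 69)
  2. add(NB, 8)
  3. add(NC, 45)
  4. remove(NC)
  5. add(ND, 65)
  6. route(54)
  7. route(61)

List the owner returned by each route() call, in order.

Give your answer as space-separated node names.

Op 1: add NA@69 -> ring=[69:NA]
Op 2: add NB@8 -> ring=[8:NB,69:NA]
Op 3: add NC@45 -> ring=[8:NB,45:NC,69:NA]
Op 4: remove NC -> ring=[8:NB,69:NA]
Op 5: add ND@65 -> ring=[8:NB,65:ND,69:NA]
Op 6: route key 54: smallest pos >= 54 is 65 -> ND
Op 7: route key 61: smallest pos >= 61 is 65 -> ND

Answer: ND ND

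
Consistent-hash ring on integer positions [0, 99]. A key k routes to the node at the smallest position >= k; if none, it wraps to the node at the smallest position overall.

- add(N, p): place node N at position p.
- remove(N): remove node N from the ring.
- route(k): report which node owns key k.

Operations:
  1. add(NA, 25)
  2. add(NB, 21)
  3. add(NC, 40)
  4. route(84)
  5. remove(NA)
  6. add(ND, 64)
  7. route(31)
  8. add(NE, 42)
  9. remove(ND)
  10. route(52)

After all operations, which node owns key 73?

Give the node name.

Op 1: add NA@25 -> ring=[25:NA]
Op 2: add NB@21 -> ring=[21:NB,25:NA]
Op 3: add NC@40 -> ring=[21:NB,25:NA,40:NC]
Op 4: route key 84: none >= 84, wrap to smallest pos 21 -> NB
Op 5: remove NA -> ring=[21:NB,40:NC]
Op 6: add ND@64 -> ring=[21:NB,40:NC,64:ND]
Op 7: route key 31: smallest pos >= 31 is 40 -> NC
Op 8: add NE@42 -> ring=[21:NB,40:NC,42:NE,64:ND]
Op 9: remove ND -> ring=[21:NB,40:NC,42:NE]
Op 10: route key 52: none >= 52, wrap to smallest pos 21 -> NB
Final route key 73: none >= 73, wrap to smallest pos 21 -> NB

Answer: NB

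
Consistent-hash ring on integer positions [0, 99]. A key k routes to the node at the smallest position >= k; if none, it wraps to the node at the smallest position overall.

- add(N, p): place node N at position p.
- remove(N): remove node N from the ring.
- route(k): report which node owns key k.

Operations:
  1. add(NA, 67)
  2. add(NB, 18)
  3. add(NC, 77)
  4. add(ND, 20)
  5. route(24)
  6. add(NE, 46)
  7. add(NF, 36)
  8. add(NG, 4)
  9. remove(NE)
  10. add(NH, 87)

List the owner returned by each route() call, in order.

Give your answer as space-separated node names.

Op 1: add NA@67 -> ring=[67:NA]
Op 2: add NB@18 -> ring=[18:NB,67:NA]
Op 3: add NC@77 -> ring=[18:NB,67:NA,77:NC]
Op 4: add ND@20 -> ring=[18:NB,20:ND,67:NA,77:NC]
Op 5: route key 24: smallest pos >= 24 is 67 -> NA
Op 6: add NE@46 -> ring=[18:NB,20:ND,46:NE,67:NA,77:NC]
Op 7: add NF@36 -> ring=[18:NB,20:ND,36:NF,46:NE,67:NA,77:NC]
Op 8: add NG@4 -> ring=[4:NG,18:NB,20:ND,36:NF,46:NE,67:NA,77:NC]
Op 9: remove NE -> ring=[4:NG,18:NB,20:ND,36:NF,67:NA,77:NC]
Op 10: add NH@87 -> ring=[4:NG,18:NB,20:ND,36:NF,67:NA,77:NC,87:NH]

Answer: NA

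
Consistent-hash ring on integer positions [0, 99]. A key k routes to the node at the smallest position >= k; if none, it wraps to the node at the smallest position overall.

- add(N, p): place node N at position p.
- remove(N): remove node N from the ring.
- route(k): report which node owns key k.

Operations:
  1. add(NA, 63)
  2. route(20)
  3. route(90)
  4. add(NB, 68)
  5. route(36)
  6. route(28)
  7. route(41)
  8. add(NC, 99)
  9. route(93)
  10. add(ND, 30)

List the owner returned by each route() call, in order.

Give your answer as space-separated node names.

Answer: NA NA NA NA NA NC

Derivation:
Op 1: add NA@63 -> ring=[63:NA]
Op 2: route key 20: smallest pos >= 20 is 63 -> NA
Op 3: route key 90: none >= 90, wrap to smallest pos 63 -> NA
Op 4: add NB@68 -> ring=[63:NA,68:NB]
Op 5: route key 36: smallest pos >= 36 is 63 -> NA
Op 6: route key 28: smallest pos >= 28 is 63 -> NA
Op 7: route key 41: smallest pos >= 41 is 63 -> NA
Op 8: add NC@99 -> ring=[63:NA,68:NB,99:NC]
Op 9: route key 93: smallest pos >= 93 is 99 -> NC
Op 10: add ND@30 -> ring=[30:ND,63:NA,68:NB,99:NC]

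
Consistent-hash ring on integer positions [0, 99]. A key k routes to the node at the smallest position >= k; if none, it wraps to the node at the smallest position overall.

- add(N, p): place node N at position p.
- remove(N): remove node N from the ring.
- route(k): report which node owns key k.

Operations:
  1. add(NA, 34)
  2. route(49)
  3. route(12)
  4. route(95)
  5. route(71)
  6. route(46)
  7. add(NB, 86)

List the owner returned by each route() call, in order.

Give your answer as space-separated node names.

Answer: NA NA NA NA NA

Derivation:
Op 1: add NA@34 -> ring=[34:NA]
Op 2: route key 49: none >= 49, wrap to smallest pos 34 -> NA
Op 3: route key 12: smallest pos >= 12 is 34 -> NA
Op 4: route key 95: none >= 95, wrap to smallest pos 34 -> NA
Op 5: route key 71: none >= 71, wrap to smallest pos 34 -> NA
Op 6: route key 46: none >= 46, wrap to smallest pos 34 -> NA
Op 7: add NB@86 -> ring=[34:NA,86:NB]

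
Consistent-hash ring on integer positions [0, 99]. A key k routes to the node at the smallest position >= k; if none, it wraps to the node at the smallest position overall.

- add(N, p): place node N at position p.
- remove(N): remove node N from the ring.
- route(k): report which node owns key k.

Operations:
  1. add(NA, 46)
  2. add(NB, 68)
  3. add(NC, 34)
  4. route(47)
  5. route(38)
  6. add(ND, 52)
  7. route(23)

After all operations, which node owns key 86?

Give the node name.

Answer: NC

Derivation:
Op 1: add NA@46 -> ring=[46:NA]
Op 2: add NB@68 -> ring=[46:NA,68:NB]
Op 3: add NC@34 -> ring=[34:NC,46:NA,68:NB]
Op 4: route key 47: smallest pos >= 47 is 68 -> NB
Op 5: route key 38: smallest pos >= 38 is 46 -> NA
Op 6: add ND@52 -> ring=[34:NC,46:NA,52:ND,68:NB]
Op 7: route key 23: smallest pos >= 23 is 34 -> NC
Final route key 86: none >= 86, wrap to smallest pos 34 -> NC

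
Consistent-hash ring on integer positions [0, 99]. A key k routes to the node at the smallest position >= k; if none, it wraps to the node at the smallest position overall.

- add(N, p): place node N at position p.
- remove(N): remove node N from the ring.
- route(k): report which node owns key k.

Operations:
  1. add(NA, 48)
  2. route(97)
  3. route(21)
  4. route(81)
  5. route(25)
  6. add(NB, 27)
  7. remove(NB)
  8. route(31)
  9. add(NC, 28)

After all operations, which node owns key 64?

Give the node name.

Answer: NC

Derivation:
Op 1: add NA@48 -> ring=[48:NA]
Op 2: route key 97: none >= 97, wrap to smallest pos 48 -> NA
Op 3: route key 21: smallest pos >= 21 is 48 -> NA
Op 4: route key 81: none >= 81, wrap to smallest pos 48 -> NA
Op 5: route key 25: smallest pos >= 25 is 48 -> NA
Op 6: add NB@27 -> ring=[27:NB,48:NA]
Op 7: remove NB -> ring=[48:NA]
Op 8: route key 31: smallest pos >= 31 is 48 -> NA
Op 9: add NC@28 -> ring=[28:NC,48:NA]
Final route key 64: none >= 64, wrap to smallest pos 28 -> NC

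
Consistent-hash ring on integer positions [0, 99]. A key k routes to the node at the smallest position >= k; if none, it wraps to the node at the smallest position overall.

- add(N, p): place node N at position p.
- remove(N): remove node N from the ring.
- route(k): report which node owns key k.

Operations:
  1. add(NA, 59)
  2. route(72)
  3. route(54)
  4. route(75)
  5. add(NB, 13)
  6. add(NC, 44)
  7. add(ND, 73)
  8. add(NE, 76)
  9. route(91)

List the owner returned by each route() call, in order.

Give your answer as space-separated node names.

Answer: NA NA NA NB

Derivation:
Op 1: add NA@59 -> ring=[59:NA]
Op 2: route key 72: none >= 72, wrap to smallest pos 59 -> NA
Op 3: route key 54: smallest pos >= 54 is 59 -> NA
Op 4: route key 75: none >= 75, wrap to smallest pos 59 -> NA
Op 5: add NB@13 -> ring=[13:NB,59:NA]
Op 6: add NC@44 -> ring=[13:NB,44:NC,59:NA]
Op 7: add ND@73 -> ring=[13:NB,44:NC,59:NA,73:ND]
Op 8: add NE@76 -> ring=[13:NB,44:NC,59:NA,73:ND,76:NE]
Op 9: route key 91: none >= 91, wrap to smallest pos 13 -> NB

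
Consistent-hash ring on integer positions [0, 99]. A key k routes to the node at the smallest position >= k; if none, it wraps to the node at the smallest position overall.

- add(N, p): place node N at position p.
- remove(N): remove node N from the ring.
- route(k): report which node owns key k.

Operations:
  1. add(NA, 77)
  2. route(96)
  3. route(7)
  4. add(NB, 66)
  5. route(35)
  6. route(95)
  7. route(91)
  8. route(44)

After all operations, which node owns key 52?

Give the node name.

Answer: NB

Derivation:
Op 1: add NA@77 -> ring=[77:NA]
Op 2: route key 96: none >= 96, wrap to smallest pos 77 -> NA
Op 3: route key 7: smallest pos >= 7 is 77 -> NA
Op 4: add NB@66 -> ring=[66:NB,77:NA]
Op 5: route key 35: smallest pos >= 35 is 66 -> NB
Op 6: route key 95: none >= 95, wrap to smallest pos 66 -> NB
Op 7: route key 91: none >= 91, wrap to smallest pos 66 -> NB
Op 8: route key 44: smallest pos >= 44 is 66 -> NB
Final route key 52: smallest pos >= 52 is 66 -> NB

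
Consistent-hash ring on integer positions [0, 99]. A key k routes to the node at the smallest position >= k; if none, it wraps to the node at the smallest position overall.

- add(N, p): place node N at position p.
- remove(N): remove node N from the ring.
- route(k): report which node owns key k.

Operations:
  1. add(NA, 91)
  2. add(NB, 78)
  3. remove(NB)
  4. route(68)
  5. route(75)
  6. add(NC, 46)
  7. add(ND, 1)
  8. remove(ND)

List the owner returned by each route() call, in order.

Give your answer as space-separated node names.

Op 1: add NA@91 -> ring=[91:NA]
Op 2: add NB@78 -> ring=[78:NB,91:NA]
Op 3: remove NB -> ring=[91:NA]
Op 4: route key 68: smallest pos >= 68 is 91 -> NA
Op 5: route key 75: smallest pos >= 75 is 91 -> NA
Op 6: add NC@46 -> ring=[46:NC,91:NA]
Op 7: add ND@1 -> ring=[1:ND,46:NC,91:NA]
Op 8: remove ND -> ring=[46:NC,91:NA]

Answer: NA NA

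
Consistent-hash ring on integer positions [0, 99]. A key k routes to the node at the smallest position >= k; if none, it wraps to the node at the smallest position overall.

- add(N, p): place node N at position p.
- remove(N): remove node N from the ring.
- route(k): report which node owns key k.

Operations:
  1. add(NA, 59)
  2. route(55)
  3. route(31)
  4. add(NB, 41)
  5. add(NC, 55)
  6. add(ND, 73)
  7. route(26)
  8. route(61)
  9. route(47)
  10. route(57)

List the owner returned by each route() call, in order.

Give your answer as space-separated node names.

Answer: NA NA NB ND NC NA

Derivation:
Op 1: add NA@59 -> ring=[59:NA]
Op 2: route key 55: smallest pos >= 55 is 59 -> NA
Op 3: route key 31: smallest pos >= 31 is 59 -> NA
Op 4: add NB@41 -> ring=[41:NB,59:NA]
Op 5: add NC@55 -> ring=[41:NB,55:NC,59:NA]
Op 6: add ND@73 -> ring=[41:NB,55:NC,59:NA,73:ND]
Op 7: route key 26: smallest pos >= 26 is 41 -> NB
Op 8: route key 61: smallest pos >= 61 is 73 -> ND
Op 9: route key 47: smallest pos >= 47 is 55 -> NC
Op 10: route key 57: smallest pos >= 57 is 59 -> NA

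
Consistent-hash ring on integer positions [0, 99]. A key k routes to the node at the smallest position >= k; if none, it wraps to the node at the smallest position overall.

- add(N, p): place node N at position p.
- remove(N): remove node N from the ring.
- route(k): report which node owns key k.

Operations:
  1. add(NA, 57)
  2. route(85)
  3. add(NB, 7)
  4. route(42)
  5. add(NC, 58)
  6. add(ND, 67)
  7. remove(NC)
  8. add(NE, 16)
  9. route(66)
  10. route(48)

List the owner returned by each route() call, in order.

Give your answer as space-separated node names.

Answer: NA NA ND NA

Derivation:
Op 1: add NA@57 -> ring=[57:NA]
Op 2: route key 85: none >= 85, wrap to smallest pos 57 -> NA
Op 3: add NB@7 -> ring=[7:NB,57:NA]
Op 4: route key 42: smallest pos >= 42 is 57 -> NA
Op 5: add NC@58 -> ring=[7:NB,57:NA,58:NC]
Op 6: add ND@67 -> ring=[7:NB,57:NA,58:NC,67:ND]
Op 7: remove NC -> ring=[7:NB,57:NA,67:ND]
Op 8: add NE@16 -> ring=[7:NB,16:NE,57:NA,67:ND]
Op 9: route key 66: smallest pos >= 66 is 67 -> ND
Op 10: route key 48: smallest pos >= 48 is 57 -> NA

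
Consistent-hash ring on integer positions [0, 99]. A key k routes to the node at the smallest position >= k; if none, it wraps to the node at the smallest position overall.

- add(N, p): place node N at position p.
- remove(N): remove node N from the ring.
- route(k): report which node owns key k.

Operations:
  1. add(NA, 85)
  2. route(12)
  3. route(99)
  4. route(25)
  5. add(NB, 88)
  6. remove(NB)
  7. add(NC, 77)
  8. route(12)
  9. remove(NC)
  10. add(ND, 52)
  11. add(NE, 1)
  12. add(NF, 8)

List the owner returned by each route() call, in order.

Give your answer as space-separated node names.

Op 1: add NA@85 -> ring=[85:NA]
Op 2: route key 12: smallest pos >= 12 is 85 -> NA
Op 3: route key 99: none >= 99, wrap to smallest pos 85 -> NA
Op 4: route key 25: smallest pos >= 25 is 85 -> NA
Op 5: add NB@88 -> ring=[85:NA,88:NB]
Op 6: remove NB -> ring=[85:NA]
Op 7: add NC@77 -> ring=[77:NC,85:NA]
Op 8: route key 12: smallest pos >= 12 is 77 -> NC
Op 9: remove NC -> ring=[85:NA]
Op 10: add ND@52 -> ring=[52:ND,85:NA]
Op 11: add NE@1 -> ring=[1:NE,52:ND,85:NA]
Op 12: add NF@8 -> ring=[1:NE,8:NF,52:ND,85:NA]

Answer: NA NA NA NC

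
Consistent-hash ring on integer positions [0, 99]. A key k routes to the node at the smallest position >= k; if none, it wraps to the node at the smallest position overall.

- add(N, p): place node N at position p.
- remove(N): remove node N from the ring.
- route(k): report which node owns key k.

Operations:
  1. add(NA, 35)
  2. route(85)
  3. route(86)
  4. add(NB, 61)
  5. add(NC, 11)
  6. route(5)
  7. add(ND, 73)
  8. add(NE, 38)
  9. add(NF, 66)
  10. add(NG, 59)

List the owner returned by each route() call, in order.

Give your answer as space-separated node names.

Answer: NA NA NC

Derivation:
Op 1: add NA@35 -> ring=[35:NA]
Op 2: route key 85: none >= 85, wrap to smallest pos 35 -> NA
Op 3: route key 86: none >= 86, wrap to smallest pos 35 -> NA
Op 4: add NB@61 -> ring=[35:NA,61:NB]
Op 5: add NC@11 -> ring=[11:NC,35:NA,61:NB]
Op 6: route key 5: smallest pos >= 5 is 11 -> NC
Op 7: add ND@73 -> ring=[11:NC,35:NA,61:NB,73:ND]
Op 8: add NE@38 -> ring=[11:NC,35:NA,38:NE,61:NB,73:ND]
Op 9: add NF@66 -> ring=[11:NC,35:NA,38:NE,61:NB,66:NF,73:ND]
Op 10: add NG@59 -> ring=[11:NC,35:NA,38:NE,59:NG,61:NB,66:NF,73:ND]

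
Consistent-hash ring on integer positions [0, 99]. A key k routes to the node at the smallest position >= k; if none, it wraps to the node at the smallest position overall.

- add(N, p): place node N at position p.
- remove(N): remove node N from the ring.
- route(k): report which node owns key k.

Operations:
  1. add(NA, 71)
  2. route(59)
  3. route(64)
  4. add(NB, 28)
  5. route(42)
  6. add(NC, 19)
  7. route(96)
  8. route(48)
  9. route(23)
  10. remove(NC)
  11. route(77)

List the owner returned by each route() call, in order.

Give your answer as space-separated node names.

Op 1: add NA@71 -> ring=[71:NA]
Op 2: route key 59: smallest pos >= 59 is 71 -> NA
Op 3: route key 64: smallest pos >= 64 is 71 -> NA
Op 4: add NB@28 -> ring=[28:NB,71:NA]
Op 5: route key 42: smallest pos >= 42 is 71 -> NA
Op 6: add NC@19 -> ring=[19:NC,28:NB,71:NA]
Op 7: route key 96: none >= 96, wrap to smallest pos 19 -> NC
Op 8: route key 48: smallest pos >= 48 is 71 -> NA
Op 9: route key 23: smallest pos >= 23 is 28 -> NB
Op 10: remove NC -> ring=[28:NB,71:NA]
Op 11: route key 77: none >= 77, wrap to smallest pos 28 -> NB

Answer: NA NA NA NC NA NB NB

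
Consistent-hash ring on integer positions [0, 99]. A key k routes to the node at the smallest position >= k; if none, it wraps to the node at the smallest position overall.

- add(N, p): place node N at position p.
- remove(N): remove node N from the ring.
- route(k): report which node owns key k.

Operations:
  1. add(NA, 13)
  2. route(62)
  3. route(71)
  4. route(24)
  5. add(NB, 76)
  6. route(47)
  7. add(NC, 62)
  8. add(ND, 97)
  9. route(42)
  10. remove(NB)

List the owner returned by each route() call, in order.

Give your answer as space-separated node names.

Op 1: add NA@13 -> ring=[13:NA]
Op 2: route key 62: none >= 62, wrap to smallest pos 13 -> NA
Op 3: route key 71: none >= 71, wrap to smallest pos 13 -> NA
Op 4: route key 24: none >= 24, wrap to smallest pos 13 -> NA
Op 5: add NB@76 -> ring=[13:NA,76:NB]
Op 6: route key 47: smallest pos >= 47 is 76 -> NB
Op 7: add NC@62 -> ring=[13:NA,62:NC,76:NB]
Op 8: add ND@97 -> ring=[13:NA,62:NC,76:NB,97:ND]
Op 9: route key 42: smallest pos >= 42 is 62 -> NC
Op 10: remove NB -> ring=[13:NA,62:NC,97:ND]

Answer: NA NA NA NB NC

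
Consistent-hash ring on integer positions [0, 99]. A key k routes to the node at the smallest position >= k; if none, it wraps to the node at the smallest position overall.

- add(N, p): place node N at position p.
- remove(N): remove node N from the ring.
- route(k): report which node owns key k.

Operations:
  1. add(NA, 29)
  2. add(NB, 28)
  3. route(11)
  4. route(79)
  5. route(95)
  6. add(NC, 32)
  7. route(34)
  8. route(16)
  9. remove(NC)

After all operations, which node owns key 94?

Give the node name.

Answer: NB

Derivation:
Op 1: add NA@29 -> ring=[29:NA]
Op 2: add NB@28 -> ring=[28:NB,29:NA]
Op 3: route key 11: smallest pos >= 11 is 28 -> NB
Op 4: route key 79: none >= 79, wrap to smallest pos 28 -> NB
Op 5: route key 95: none >= 95, wrap to smallest pos 28 -> NB
Op 6: add NC@32 -> ring=[28:NB,29:NA,32:NC]
Op 7: route key 34: none >= 34, wrap to smallest pos 28 -> NB
Op 8: route key 16: smallest pos >= 16 is 28 -> NB
Op 9: remove NC -> ring=[28:NB,29:NA]
Final route key 94: none >= 94, wrap to smallest pos 28 -> NB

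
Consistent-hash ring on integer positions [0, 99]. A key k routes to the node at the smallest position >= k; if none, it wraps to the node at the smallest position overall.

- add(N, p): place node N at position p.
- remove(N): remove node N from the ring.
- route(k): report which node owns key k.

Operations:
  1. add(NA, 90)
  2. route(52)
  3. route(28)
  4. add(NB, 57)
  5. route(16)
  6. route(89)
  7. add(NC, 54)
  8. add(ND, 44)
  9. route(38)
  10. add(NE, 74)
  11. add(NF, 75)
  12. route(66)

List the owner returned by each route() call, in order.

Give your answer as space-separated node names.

Answer: NA NA NB NA ND NE

Derivation:
Op 1: add NA@90 -> ring=[90:NA]
Op 2: route key 52: smallest pos >= 52 is 90 -> NA
Op 3: route key 28: smallest pos >= 28 is 90 -> NA
Op 4: add NB@57 -> ring=[57:NB,90:NA]
Op 5: route key 16: smallest pos >= 16 is 57 -> NB
Op 6: route key 89: smallest pos >= 89 is 90 -> NA
Op 7: add NC@54 -> ring=[54:NC,57:NB,90:NA]
Op 8: add ND@44 -> ring=[44:ND,54:NC,57:NB,90:NA]
Op 9: route key 38: smallest pos >= 38 is 44 -> ND
Op 10: add NE@74 -> ring=[44:ND,54:NC,57:NB,74:NE,90:NA]
Op 11: add NF@75 -> ring=[44:ND,54:NC,57:NB,74:NE,75:NF,90:NA]
Op 12: route key 66: smallest pos >= 66 is 74 -> NE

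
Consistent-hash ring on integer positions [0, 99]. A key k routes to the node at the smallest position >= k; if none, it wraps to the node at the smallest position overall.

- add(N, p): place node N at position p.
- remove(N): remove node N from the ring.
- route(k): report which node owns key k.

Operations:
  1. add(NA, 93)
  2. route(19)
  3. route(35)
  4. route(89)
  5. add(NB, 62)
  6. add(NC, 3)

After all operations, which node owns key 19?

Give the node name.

Op 1: add NA@93 -> ring=[93:NA]
Op 2: route key 19: smallest pos >= 19 is 93 -> NA
Op 3: route key 35: smallest pos >= 35 is 93 -> NA
Op 4: route key 89: smallest pos >= 89 is 93 -> NA
Op 5: add NB@62 -> ring=[62:NB,93:NA]
Op 6: add NC@3 -> ring=[3:NC,62:NB,93:NA]
Final route key 19: smallest pos >= 19 is 62 -> NB

Answer: NB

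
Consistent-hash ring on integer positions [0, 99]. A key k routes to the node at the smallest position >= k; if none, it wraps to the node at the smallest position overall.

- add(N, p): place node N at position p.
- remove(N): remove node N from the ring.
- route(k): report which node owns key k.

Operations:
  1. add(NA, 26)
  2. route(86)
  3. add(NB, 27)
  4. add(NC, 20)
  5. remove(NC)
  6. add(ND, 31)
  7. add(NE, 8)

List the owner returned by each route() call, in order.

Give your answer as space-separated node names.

Op 1: add NA@26 -> ring=[26:NA]
Op 2: route key 86: none >= 86, wrap to smallest pos 26 -> NA
Op 3: add NB@27 -> ring=[26:NA,27:NB]
Op 4: add NC@20 -> ring=[20:NC,26:NA,27:NB]
Op 5: remove NC -> ring=[26:NA,27:NB]
Op 6: add ND@31 -> ring=[26:NA,27:NB,31:ND]
Op 7: add NE@8 -> ring=[8:NE,26:NA,27:NB,31:ND]

Answer: NA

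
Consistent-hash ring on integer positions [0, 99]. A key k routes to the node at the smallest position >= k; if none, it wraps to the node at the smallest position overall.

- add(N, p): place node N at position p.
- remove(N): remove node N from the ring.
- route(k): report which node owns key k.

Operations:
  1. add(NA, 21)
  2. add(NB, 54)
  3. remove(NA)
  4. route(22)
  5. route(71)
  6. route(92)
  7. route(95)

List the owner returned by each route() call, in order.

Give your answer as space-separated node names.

Answer: NB NB NB NB

Derivation:
Op 1: add NA@21 -> ring=[21:NA]
Op 2: add NB@54 -> ring=[21:NA,54:NB]
Op 3: remove NA -> ring=[54:NB]
Op 4: route key 22: smallest pos >= 22 is 54 -> NB
Op 5: route key 71: none >= 71, wrap to smallest pos 54 -> NB
Op 6: route key 92: none >= 92, wrap to smallest pos 54 -> NB
Op 7: route key 95: none >= 95, wrap to smallest pos 54 -> NB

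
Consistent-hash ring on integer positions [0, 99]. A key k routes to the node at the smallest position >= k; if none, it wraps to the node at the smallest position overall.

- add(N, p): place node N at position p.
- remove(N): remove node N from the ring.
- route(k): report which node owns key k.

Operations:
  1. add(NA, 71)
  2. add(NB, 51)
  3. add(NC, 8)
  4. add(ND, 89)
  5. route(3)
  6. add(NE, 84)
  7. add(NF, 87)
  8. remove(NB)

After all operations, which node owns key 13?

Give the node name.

Op 1: add NA@71 -> ring=[71:NA]
Op 2: add NB@51 -> ring=[51:NB,71:NA]
Op 3: add NC@8 -> ring=[8:NC,51:NB,71:NA]
Op 4: add ND@89 -> ring=[8:NC,51:NB,71:NA,89:ND]
Op 5: route key 3: smallest pos >= 3 is 8 -> NC
Op 6: add NE@84 -> ring=[8:NC,51:NB,71:NA,84:NE,89:ND]
Op 7: add NF@87 -> ring=[8:NC,51:NB,71:NA,84:NE,87:NF,89:ND]
Op 8: remove NB -> ring=[8:NC,71:NA,84:NE,87:NF,89:ND]
Final route key 13: smallest pos >= 13 is 71 -> NA

Answer: NA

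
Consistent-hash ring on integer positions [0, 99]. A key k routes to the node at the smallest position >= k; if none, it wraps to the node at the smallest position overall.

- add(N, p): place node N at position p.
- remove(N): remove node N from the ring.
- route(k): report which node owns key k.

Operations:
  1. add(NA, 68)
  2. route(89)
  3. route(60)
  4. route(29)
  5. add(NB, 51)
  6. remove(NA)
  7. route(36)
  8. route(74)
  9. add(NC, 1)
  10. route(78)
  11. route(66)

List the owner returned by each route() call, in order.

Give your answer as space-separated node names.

Op 1: add NA@68 -> ring=[68:NA]
Op 2: route key 89: none >= 89, wrap to smallest pos 68 -> NA
Op 3: route key 60: smallest pos >= 60 is 68 -> NA
Op 4: route key 29: smallest pos >= 29 is 68 -> NA
Op 5: add NB@51 -> ring=[51:NB,68:NA]
Op 6: remove NA -> ring=[51:NB]
Op 7: route key 36: smallest pos >= 36 is 51 -> NB
Op 8: route key 74: none >= 74, wrap to smallest pos 51 -> NB
Op 9: add NC@1 -> ring=[1:NC,51:NB]
Op 10: route key 78: none >= 78, wrap to smallest pos 1 -> NC
Op 11: route key 66: none >= 66, wrap to smallest pos 1 -> NC

Answer: NA NA NA NB NB NC NC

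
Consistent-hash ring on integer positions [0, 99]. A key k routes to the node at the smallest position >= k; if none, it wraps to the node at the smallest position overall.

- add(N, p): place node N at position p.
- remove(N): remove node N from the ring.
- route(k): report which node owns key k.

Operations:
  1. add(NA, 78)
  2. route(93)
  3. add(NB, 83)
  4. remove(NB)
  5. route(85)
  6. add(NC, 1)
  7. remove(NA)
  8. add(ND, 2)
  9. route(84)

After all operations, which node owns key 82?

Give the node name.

Answer: NC

Derivation:
Op 1: add NA@78 -> ring=[78:NA]
Op 2: route key 93: none >= 93, wrap to smallest pos 78 -> NA
Op 3: add NB@83 -> ring=[78:NA,83:NB]
Op 4: remove NB -> ring=[78:NA]
Op 5: route key 85: none >= 85, wrap to smallest pos 78 -> NA
Op 6: add NC@1 -> ring=[1:NC,78:NA]
Op 7: remove NA -> ring=[1:NC]
Op 8: add ND@2 -> ring=[1:NC,2:ND]
Op 9: route key 84: none >= 84, wrap to smallest pos 1 -> NC
Final route key 82: none >= 82, wrap to smallest pos 1 -> NC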